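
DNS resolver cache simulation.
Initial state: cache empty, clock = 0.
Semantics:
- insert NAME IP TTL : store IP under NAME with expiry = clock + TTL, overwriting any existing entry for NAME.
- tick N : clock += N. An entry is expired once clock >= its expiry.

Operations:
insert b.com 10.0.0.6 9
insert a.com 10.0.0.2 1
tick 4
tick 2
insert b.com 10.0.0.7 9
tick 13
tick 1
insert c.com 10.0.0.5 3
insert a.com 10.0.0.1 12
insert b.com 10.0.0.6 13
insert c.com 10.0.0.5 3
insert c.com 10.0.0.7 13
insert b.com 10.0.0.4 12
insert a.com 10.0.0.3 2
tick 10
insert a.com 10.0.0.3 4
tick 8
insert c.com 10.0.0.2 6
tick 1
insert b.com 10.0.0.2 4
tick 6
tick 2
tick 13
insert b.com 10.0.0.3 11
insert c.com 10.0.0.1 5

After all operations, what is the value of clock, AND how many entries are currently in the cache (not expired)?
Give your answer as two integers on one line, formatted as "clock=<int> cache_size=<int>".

Answer: clock=60 cache_size=2

Derivation:
Op 1: insert b.com -> 10.0.0.6 (expiry=0+9=9). clock=0
Op 2: insert a.com -> 10.0.0.2 (expiry=0+1=1). clock=0
Op 3: tick 4 -> clock=4. purged={a.com}
Op 4: tick 2 -> clock=6.
Op 5: insert b.com -> 10.0.0.7 (expiry=6+9=15). clock=6
Op 6: tick 13 -> clock=19. purged={b.com}
Op 7: tick 1 -> clock=20.
Op 8: insert c.com -> 10.0.0.5 (expiry=20+3=23). clock=20
Op 9: insert a.com -> 10.0.0.1 (expiry=20+12=32). clock=20
Op 10: insert b.com -> 10.0.0.6 (expiry=20+13=33). clock=20
Op 11: insert c.com -> 10.0.0.5 (expiry=20+3=23). clock=20
Op 12: insert c.com -> 10.0.0.7 (expiry=20+13=33). clock=20
Op 13: insert b.com -> 10.0.0.4 (expiry=20+12=32). clock=20
Op 14: insert a.com -> 10.0.0.3 (expiry=20+2=22). clock=20
Op 15: tick 10 -> clock=30. purged={a.com}
Op 16: insert a.com -> 10.0.0.3 (expiry=30+4=34). clock=30
Op 17: tick 8 -> clock=38. purged={a.com,b.com,c.com}
Op 18: insert c.com -> 10.0.0.2 (expiry=38+6=44). clock=38
Op 19: tick 1 -> clock=39.
Op 20: insert b.com -> 10.0.0.2 (expiry=39+4=43). clock=39
Op 21: tick 6 -> clock=45. purged={b.com,c.com}
Op 22: tick 2 -> clock=47.
Op 23: tick 13 -> clock=60.
Op 24: insert b.com -> 10.0.0.3 (expiry=60+11=71). clock=60
Op 25: insert c.com -> 10.0.0.1 (expiry=60+5=65). clock=60
Final clock = 60
Final cache (unexpired): {b.com,c.com} -> size=2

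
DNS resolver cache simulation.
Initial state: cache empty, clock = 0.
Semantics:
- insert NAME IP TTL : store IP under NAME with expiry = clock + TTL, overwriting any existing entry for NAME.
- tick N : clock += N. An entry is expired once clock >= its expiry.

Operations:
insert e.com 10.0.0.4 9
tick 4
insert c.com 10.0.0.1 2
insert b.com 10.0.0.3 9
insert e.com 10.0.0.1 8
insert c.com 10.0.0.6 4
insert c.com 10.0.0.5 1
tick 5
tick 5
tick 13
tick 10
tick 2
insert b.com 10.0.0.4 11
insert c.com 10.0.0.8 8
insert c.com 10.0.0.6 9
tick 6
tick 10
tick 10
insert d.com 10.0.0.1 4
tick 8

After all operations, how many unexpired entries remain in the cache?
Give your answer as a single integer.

Op 1: insert e.com -> 10.0.0.4 (expiry=0+9=9). clock=0
Op 2: tick 4 -> clock=4.
Op 3: insert c.com -> 10.0.0.1 (expiry=4+2=6). clock=4
Op 4: insert b.com -> 10.0.0.3 (expiry=4+9=13). clock=4
Op 5: insert e.com -> 10.0.0.1 (expiry=4+8=12). clock=4
Op 6: insert c.com -> 10.0.0.6 (expiry=4+4=8). clock=4
Op 7: insert c.com -> 10.0.0.5 (expiry=4+1=5). clock=4
Op 8: tick 5 -> clock=9. purged={c.com}
Op 9: tick 5 -> clock=14. purged={b.com,e.com}
Op 10: tick 13 -> clock=27.
Op 11: tick 10 -> clock=37.
Op 12: tick 2 -> clock=39.
Op 13: insert b.com -> 10.0.0.4 (expiry=39+11=50). clock=39
Op 14: insert c.com -> 10.0.0.8 (expiry=39+8=47). clock=39
Op 15: insert c.com -> 10.0.0.6 (expiry=39+9=48). clock=39
Op 16: tick 6 -> clock=45.
Op 17: tick 10 -> clock=55. purged={b.com,c.com}
Op 18: tick 10 -> clock=65.
Op 19: insert d.com -> 10.0.0.1 (expiry=65+4=69). clock=65
Op 20: tick 8 -> clock=73. purged={d.com}
Final cache (unexpired): {} -> size=0

Answer: 0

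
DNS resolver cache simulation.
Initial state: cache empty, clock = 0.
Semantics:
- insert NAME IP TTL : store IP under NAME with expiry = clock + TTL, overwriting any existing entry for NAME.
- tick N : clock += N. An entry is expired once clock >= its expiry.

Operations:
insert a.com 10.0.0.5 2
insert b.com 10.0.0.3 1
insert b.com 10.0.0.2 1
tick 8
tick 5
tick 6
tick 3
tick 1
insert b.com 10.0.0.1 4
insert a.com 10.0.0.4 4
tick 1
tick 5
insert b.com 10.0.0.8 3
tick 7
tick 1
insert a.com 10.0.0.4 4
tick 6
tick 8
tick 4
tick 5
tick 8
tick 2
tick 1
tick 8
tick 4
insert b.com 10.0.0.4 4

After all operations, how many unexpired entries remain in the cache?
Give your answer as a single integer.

Answer: 1

Derivation:
Op 1: insert a.com -> 10.0.0.5 (expiry=0+2=2). clock=0
Op 2: insert b.com -> 10.0.0.3 (expiry=0+1=1). clock=0
Op 3: insert b.com -> 10.0.0.2 (expiry=0+1=1). clock=0
Op 4: tick 8 -> clock=8. purged={a.com,b.com}
Op 5: tick 5 -> clock=13.
Op 6: tick 6 -> clock=19.
Op 7: tick 3 -> clock=22.
Op 8: tick 1 -> clock=23.
Op 9: insert b.com -> 10.0.0.1 (expiry=23+4=27). clock=23
Op 10: insert a.com -> 10.0.0.4 (expiry=23+4=27). clock=23
Op 11: tick 1 -> clock=24.
Op 12: tick 5 -> clock=29. purged={a.com,b.com}
Op 13: insert b.com -> 10.0.0.8 (expiry=29+3=32). clock=29
Op 14: tick 7 -> clock=36. purged={b.com}
Op 15: tick 1 -> clock=37.
Op 16: insert a.com -> 10.0.0.4 (expiry=37+4=41). clock=37
Op 17: tick 6 -> clock=43. purged={a.com}
Op 18: tick 8 -> clock=51.
Op 19: tick 4 -> clock=55.
Op 20: tick 5 -> clock=60.
Op 21: tick 8 -> clock=68.
Op 22: tick 2 -> clock=70.
Op 23: tick 1 -> clock=71.
Op 24: tick 8 -> clock=79.
Op 25: tick 4 -> clock=83.
Op 26: insert b.com -> 10.0.0.4 (expiry=83+4=87). clock=83
Final cache (unexpired): {b.com} -> size=1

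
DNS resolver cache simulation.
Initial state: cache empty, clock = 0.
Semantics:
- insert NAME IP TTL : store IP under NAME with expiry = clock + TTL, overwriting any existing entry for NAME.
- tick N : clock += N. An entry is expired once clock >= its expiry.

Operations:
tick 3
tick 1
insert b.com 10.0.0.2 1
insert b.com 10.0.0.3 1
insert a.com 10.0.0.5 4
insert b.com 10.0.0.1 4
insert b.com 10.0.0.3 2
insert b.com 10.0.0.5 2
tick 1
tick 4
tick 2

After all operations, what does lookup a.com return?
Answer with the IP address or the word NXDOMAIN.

Answer: NXDOMAIN

Derivation:
Op 1: tick 3 -> clock=3.
Op 2: tick 1 -> clock=4.
Op 3: insert b.com -> 10.0.0.2 (expiry=4+1=5). clock=4
Op 4: insert b.com -> 10.0.0.3 (expiry=4+1=5). clock=4
Op 5: insert a.com -> 10.0.0.5 (expiry=4+4=8). clock=4
Op 6: insert b.com -> 10.0.0.1 (expiry=4+4=8). clock=4
Op 7: insert b.com -> 10.0.0.3 (expiry=4+2=6). clock=4
Op 8: insert b.com -> 10.0.0.5 (expiry=4+2=6). clock=4
Op 9: tick 1 -> clock=5.
Op 10: tick 4 -> clock=9. purged={a.com,b.com}
Op 11: tick 2 -> clock=11.
lookup a.com: not in cache (expired or never inserted)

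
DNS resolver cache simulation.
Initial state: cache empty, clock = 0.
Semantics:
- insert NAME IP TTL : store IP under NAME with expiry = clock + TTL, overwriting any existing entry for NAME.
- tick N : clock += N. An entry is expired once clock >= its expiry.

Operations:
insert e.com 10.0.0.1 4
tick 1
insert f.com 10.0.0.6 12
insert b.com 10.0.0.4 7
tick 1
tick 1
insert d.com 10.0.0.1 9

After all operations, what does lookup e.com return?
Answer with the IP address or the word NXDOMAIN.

Answer: 10.0.0.1

Derivation:
Op 1: insert e.com -> 10.0.0.1 (expiry=0+4=4). clock=0
Op 2: tick 1 -> clock=1.
Op 3: insert f.com -> 10.0.0.6 (expiry=1+12=13). clock=1
Op 4: insert b.com -> 10.0.0.4 (expiry=1+7=8). clock=1
Op 5: tick 1 -> clock=2.
Op 6: tick 1 -> clock=3.
Op 7: insert d.com -> 10.0.0.1 (expiry=3+9=12). clock=3
lookup e.com: present, ip=10.0.0.1 expiry=4 > clock=3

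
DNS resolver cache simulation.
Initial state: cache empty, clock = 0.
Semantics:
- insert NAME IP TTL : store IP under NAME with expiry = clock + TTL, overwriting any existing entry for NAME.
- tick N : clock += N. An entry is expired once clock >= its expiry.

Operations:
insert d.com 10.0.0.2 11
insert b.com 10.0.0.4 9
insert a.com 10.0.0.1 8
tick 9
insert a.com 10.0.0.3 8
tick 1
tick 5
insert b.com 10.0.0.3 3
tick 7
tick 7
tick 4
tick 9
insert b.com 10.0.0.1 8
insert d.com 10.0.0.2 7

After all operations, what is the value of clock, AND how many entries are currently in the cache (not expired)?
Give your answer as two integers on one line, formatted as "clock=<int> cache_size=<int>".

Op 1: insert d.com -> 10.0.0.2 (expiry=0+11=11). clock=0
Op 2: insert b.com -> 10.0.0.4 (expiry=0+9=9). clock=0
Op 3: insert a.com -> 10.0.0.1 (expiry=0+8=8). clock=0
Op 4: tick 9 -> clock=9. purged={a.com,b.com}
Op 5: insert a.com -> 10.0.0.3 (expiry=9+8=17). clock=9
Op 6: tick 1 -> clock=10.
Op 7: tick 5 -> clock=15. purged={d.com}
Op 8: insert b.com -> 10.0.0.3 (expiry=15+3=18). clock=15
Op 9: tick 7 -> clock=22. purged={a.com,b.com}
Op 10: tick 7 -> clock=29.
Op 11: tick 4 -> clock=33.
Op 12: tick 9 -> clock=42.
Op 13: insert b.com -> 10.0.0.1 (expiry=42+8=50). clock=42
Op 14: insert d.com -> 10.0.0.2 (expiry=42+7=49). clock=42
Final clock = 42
Final cache (unexpired): {b.com,d.com} -> size=2

Answer: clock=42 cache_size=2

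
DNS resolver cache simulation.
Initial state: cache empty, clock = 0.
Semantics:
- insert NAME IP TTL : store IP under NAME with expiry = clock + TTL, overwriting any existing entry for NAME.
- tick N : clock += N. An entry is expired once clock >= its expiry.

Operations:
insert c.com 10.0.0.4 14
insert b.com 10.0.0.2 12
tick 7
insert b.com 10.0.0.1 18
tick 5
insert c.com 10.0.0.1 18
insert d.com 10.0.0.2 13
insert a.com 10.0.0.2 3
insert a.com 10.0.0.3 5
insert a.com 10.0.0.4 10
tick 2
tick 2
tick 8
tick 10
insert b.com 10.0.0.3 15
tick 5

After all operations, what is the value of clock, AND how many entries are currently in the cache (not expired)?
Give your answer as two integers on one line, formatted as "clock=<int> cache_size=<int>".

Op 1: insert c.com -> 10.0.0.4 (expiry=0+14=14). clock=0
Op 2: insert b.com -> 10.0.0.2 (expiry=0+12=12). clock=0
Op 3: tick 7 -> clock=7.
Op 4: insert b.com -> 10.0.0.1 (expiry=7+18=25). clock=7
Op 5: tick 5 -> clock=12.
Op 6: insert c.com -> 10.0.0.1 (expiry=12+18=30). clock=12
Op 7: insert d.com -> 10.0.0.2 (expiry=12+13=25). clock=12
Op 8: insert a.com -> 10.0.0.2 (expiry=12+3=15). clock=12
Op 9: insert a.com -> 10.0.0.3 (expiry=12+5=17). clock=12
Op 10: insert a.com -> 10.0.0.4 (expiry=12+10=22). clock=12
Op 11: tick 2 -> clock=14.
Op 12: tick 2 -> clock=16.
Op 13: tick 8 -> clock=24. purged={a.com}
Op 14: tick 10 -> clock=34. purged={b.com,c.com,d.com}
Op 15: insert b.com -> 10.0.0.3 (expiry=34+15=49). clock=34
Op 16: tick 5 -> clock=39.
Final clock = 39
Final cache (unexpired): {b.com} -> size=1

Answer: clock=39 cache_size=1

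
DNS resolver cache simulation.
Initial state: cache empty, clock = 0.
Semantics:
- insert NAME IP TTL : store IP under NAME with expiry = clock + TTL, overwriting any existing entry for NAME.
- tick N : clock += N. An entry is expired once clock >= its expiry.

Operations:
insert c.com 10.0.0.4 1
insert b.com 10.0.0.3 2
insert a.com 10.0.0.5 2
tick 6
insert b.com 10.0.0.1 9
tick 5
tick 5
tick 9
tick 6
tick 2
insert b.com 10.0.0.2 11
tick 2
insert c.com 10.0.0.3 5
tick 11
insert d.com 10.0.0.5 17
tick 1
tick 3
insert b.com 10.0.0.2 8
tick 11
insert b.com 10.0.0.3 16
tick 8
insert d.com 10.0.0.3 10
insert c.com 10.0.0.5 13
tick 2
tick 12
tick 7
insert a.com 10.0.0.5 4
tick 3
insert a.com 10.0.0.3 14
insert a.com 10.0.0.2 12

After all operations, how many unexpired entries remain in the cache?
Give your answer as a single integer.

Answer: 1

Derivation:
Op 1: insert c.com -> 10.0.0.4 (expiry=0+1=1). clock=0
Op 2: insert b.com -> 10.0.0.3 (expiry=0+2=2). clock=0
Op 3: insert a.com -> 10.0.0.5 (expiry=0+2=2). clock=0
Op 4: tick 6 -> clock=6. purged={a.com,b.com,c.com}
Op 5: insert b.com -> 10.0.0.1 (expiry=6+9=15). clock=6
Op 6: tick 5 -> clock=11.
Op 7: tick 5 -> clock=16. purged={b.com}
Op 8: tick 9 -> clock=25.
Op 9: tick 6 -> clock=31.
Op 10: tick 2 -> clock=33.
Op 11: insert b.com -> 10.0.0.2 (expiry=33+11=44). clock=33
Op 12: tick 2 -> clock=35.
Op 13: insert c.com -> 10.0.0.3 (expiry=35+5=40). clock=35
Op 14: tick 11 -> clock=46. purged={b.com,c.com}
Op 15: insert d.com -> 10.0.0.5 (expiry=46+17=63). clock=46
Op 16: tick 1 -> clock=47.
Op 17: tick 3 -> clock=50.
Op 18: insert b.com -> 10.0.0.2 (expiry=50+8=58). clock=50
Op 19: tick 11 -> clock=61. purged={b.com}
Op 20: insert b.com -> 10.0.0.3 (expiry=61+16=77). clock=61
Op 21: tick 8 -> clock=69. purged={d.com}
Op 22: insert d.com -> 10.0.0.3 (expiry=69+10=79). clock=69
Op 23: insert c.com -> 10.0.0.5 (expiry=69+13=82). clock=69
Op 24: tick 2 -> clock=71.
Op 25: tick 12 -> clock=83. purged={b.com,c.com,d.com}
Op 26: tick 7 -> clock=90.
Op 27: insert a.com -> 10.0.0.5 (expiry=90+4=94). clock=90
Op 28: tick 3 -> clock=93.
Op 29: insert a.com -> 10.0.0.3 (expiry=93+14=107). clock=93
Op 30: insert a.com -> 10.0.0.2 (expiry=93+12=105). clock=93
Final cache (unexpired): {a.com} -> size=1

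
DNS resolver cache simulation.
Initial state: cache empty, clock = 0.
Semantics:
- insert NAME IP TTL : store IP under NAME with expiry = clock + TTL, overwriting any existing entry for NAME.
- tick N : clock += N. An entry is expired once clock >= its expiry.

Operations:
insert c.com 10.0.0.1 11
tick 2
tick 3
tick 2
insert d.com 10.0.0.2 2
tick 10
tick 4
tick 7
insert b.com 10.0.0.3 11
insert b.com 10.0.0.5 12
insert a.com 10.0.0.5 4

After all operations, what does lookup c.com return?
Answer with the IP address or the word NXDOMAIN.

Op 1: insert c.com -> 10.0.0.1 (expiry=0+11=11). clock=0
Op 2: tick 2 -> clock=2.
Op 3: tick 3 -> clock=5.
Op 4: tick 2 -> clock=7.
Op 5: insert d.com -> 10.0.0.2 (expiry=7+2=9). clock=7
Op 6: tick 10 -> clock=17. purged={c.com,d.com}
Op 7: tick 4 -> clock=21.
Op 8: tick 7 -> clock=28.
Op 9: insert b.com -> 10.0.0.3 (expiry=28+11=39). clock=28
Op 10: insert b.com -> 10.0.0.5 (expiry=28+12=40). clock=28
Op 11: insert a.com -> 10.0.0.5 (expiry=28+4=32). clock=28
lookup c.com: not in cache (expired or never inserted)

Answer: NXDOMAIN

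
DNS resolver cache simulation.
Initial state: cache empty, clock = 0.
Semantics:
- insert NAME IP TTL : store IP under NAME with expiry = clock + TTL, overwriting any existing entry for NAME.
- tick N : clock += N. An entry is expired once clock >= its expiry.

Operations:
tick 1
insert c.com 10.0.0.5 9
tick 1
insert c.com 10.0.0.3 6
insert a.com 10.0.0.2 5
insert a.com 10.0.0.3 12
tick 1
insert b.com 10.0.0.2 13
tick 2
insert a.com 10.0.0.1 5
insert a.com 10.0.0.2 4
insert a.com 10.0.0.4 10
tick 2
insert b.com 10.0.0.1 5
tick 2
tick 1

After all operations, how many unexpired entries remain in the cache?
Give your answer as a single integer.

Answer: 2

Derivation:
Op 1: tick 1 -> clock=1.
Op 2: insert c.com -> 10.0.0.5 (expiry=1+9=10). clock=1
Op 3: tick 1 -> clock=2.
Op 4: insert c.com -> 10.0.0.3 (expiry=2+6=8). clock=2
Op 5: insert a.com -> 10.0.0.2 (expiry=2+5=7). clock=2
Op 6: insert a.com -> 10.0.0.3 (expiry=2+12=14). clock=2
Op 7: tick 1 -> clock=3.
Op 8: insert b.com -> 10.0.0.2 (expiry=3+13=16). clock=3
Op 9: tick 2 -> clock=5.
Op 10: insert a.com -> 10.0.0.1 (expiry=5+5=10). clock=5
Op 11: insert a.com -> 10.0.0.2 (expiry=5+4=9). clock=5
Op 12: insert a.com -> 10.0.0.4 (expiry=5+10=15). clock=5
Op 13: tick 2 -> clock=7.
Op 14: insert b.com -> 10.0.0.1 (expiry=7+5=12). clock=7
Op 15: tick 2 -> clock=9. purged={c.com}
Op 16: tick 1 -> clock=10.
Final cache (unexpired): {a.com,b.com} -> size=2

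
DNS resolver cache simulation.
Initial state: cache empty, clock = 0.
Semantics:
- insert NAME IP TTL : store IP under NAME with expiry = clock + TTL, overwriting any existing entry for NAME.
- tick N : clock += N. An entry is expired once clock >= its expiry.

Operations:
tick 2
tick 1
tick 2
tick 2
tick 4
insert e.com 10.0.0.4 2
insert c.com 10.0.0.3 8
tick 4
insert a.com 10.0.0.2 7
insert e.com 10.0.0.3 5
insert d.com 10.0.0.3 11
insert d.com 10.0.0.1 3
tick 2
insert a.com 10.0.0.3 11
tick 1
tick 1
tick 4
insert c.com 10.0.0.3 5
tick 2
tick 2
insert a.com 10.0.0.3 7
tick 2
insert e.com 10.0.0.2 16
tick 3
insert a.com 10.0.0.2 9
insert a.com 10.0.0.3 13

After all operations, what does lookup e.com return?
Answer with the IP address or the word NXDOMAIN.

Answer: 10.0.0.2

Derivation:
Op 1: tick 2 -> clock=2.
Op 2: tick 1 -> clock=3.
Op 3: tick 2 -> clock=5.
Op 4: tick 2 -> clock=7.
Op 5: tick 4 -> clock=11.
Op 6: insert e.com -> 10.0.0.4 (expiry=11+2=13). clock=11
Op 7: insert c.com -> 10.0.0.3 (expiry=11+8=19). clock=11
Op 8: tick 4 -> clock=15. purged={e.com}
Op 9: insert a.com -> 10.0.0.2 (expiry=15+7=22). clock=15
Op 10: insert e.com -> 10.0.0.3 (expiry=15+5=20). clock=15
Op 11: insert d.com -> 10.0.0.3 (expiry=15+11=26). clock=15
Op 12: insert d.com -> 10.0.0.1 (expiry=15+3=18). clock=15
Op 13: tick 2 -> clock=17.
Op 14: insert a.com -> 10.0.0.3 (expiry=17+11=28). clock=17
Op 15: tick 1 -> clock=18. purged={d.com}
Op 16: tick 1 -> clock=19. purged={c.com}
Op 17: tick 4 -> clock=23. purged={e.com}
Op 18: insert c.com -> 10.0.0.3 (expiry=23+5=28). clock=23
Op 19: tick 2 -> clock=25.
Op 20: tick 2 -> clock=27.
Op 21: insert a.com -> 10.0.0.3 (expiry=27+7=34). clock=27
Op 22: tick 2 -> clock=29. purged={c.com}
Op 23: insert e.com -> 10.0.0.2 (expiry=29+16=45). clock=29
Op 24: tick 3 -> clock=32.
Op 25: insert a.com -> 10.0.0.2 (expiry=32+9=41). clock=32
Op 26: insert a.com -> 10.0.0.3 (expiry=32+13=45). clock=32
lookup e.com: present, ip=10.0.0.2 expiry=45 > clock=32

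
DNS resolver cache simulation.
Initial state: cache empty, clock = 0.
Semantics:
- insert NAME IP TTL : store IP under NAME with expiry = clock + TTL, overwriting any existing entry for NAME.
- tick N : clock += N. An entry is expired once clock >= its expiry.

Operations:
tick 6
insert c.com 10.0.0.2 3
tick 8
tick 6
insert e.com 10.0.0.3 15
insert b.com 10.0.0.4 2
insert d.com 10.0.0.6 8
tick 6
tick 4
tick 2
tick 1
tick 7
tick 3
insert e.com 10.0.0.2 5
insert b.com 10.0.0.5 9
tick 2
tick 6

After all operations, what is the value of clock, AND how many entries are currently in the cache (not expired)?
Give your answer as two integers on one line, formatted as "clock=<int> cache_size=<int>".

Op 1: tick 6 -> clock=6.
Op 2: insert c.com -> 10.0.0.2 (expiry=6+3=9). clock=6
Op 3: tick 8 -> clock=14. purged={c.com}
Op 4: tick 6 -> clock=20.
Op 5: insert e.com -> 10.0.0.3 (expiry=20+15=35). clock=20
Op 6: insert b.com -> 10.0.0.4 (expiry=20+2=22). clock=20
Op 7: insert d.com -> 10.0.0.6 (expiry=20+8=28). clock=20
Op 8: tick 6 -> clock=26. purged={b.com}
Op 9: tick 4 -> clock=30. purged={d.com}
Op 10: tick 2 -> clock=32.
Op 11: tick 1 -> clock=33.
Op 12: tick 7 -> clock=40. purged={e.com}
Op 13: tick 3 -> clock=43.
Op 14: insert e.com -> 10.0.0.2 (expiry=43+5=48). clock=43
Op 15: insert b.com -> 10.0.0.5 (expiry=43+9=52). clock=43
Op 16: tick 2 -> clock=45.
Op 17: tick 6 -> clock=51. purged={e.com}
Final clock = 51
Final cache (unexpired): {b.com} -> size=1

Answer: clock=51 cache_size=1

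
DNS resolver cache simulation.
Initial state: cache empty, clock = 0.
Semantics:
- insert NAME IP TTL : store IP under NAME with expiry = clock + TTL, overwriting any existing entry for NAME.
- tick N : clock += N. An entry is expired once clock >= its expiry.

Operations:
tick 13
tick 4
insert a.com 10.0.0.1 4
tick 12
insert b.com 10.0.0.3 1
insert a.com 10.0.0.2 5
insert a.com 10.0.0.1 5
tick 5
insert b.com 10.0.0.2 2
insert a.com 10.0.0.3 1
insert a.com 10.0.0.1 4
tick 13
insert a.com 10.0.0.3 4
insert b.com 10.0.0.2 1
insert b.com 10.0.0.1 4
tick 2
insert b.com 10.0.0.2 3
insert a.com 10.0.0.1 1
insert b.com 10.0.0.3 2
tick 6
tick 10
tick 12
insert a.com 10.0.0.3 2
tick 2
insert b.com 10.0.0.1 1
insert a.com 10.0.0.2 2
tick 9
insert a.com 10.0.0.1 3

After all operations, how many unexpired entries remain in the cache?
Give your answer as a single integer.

Op 1: tick 13 -> clock=13.
Op 2: tick 4 -> clock=17.
Op 3: insert a.com -> 10.0.0.1 (expiry=17+4=21). clock=17
Op 4: tick 12 -> clock=29. purged={a.com}
Op 5: insert b.com -> 10.0.0.3 (expiry=29+1=30). clock=29
Op 6: insert a.com -> 10.0.0.2 (expiry=29+5=34). clock=29
Op 7: insert a.com -> 10.0.0.1 (expiry=29+5=34). clock=29
Op 8: tick 5 -> clock=34. purged={a.com,b.com}
Op 9: insert b.com -> 10.0.0.2 (expiry=34+2=36). clock=34
Op 10: insert a.com -> 10.0.0.3 (expiry=34+1=35). clock=34
Op 11: insert a.com -> 10.0.0.1 (expiry=34+4=38). clock=34
Op 12: tick 13 -> clock=47. purged={a.com,b.com}
Op 13: insert a.com -> 10.0.0.3 (expiry=47+4=51). clock=47
Op 14: insert b.com -> 10.0.0.2 (expiry=47+1=48). clock=47
Op 15: insert b.com -> 10.0.0.1 (expiry=47+4=51). clock=47
Op 16: tick 2 -> clock=49.
Op 17: insert b.com -> 10.0.0.2 (expiry=49+3=52). clock=49
Op 18: insert a.com -> 10.0.0.1 (expiry=49+1=50). clock=49
Op 19: insert b.com -> 10.0.0.3 (expiry=49+2=51). clock=49
Op 20: tick 6 -> clock=55. purged={a.com,b.com}
Op 21: tick 10 -> clock=65.
Op 22: tick 12 -> clock=77.
Op 23: insert a.com -> 10.0.0.3 (expiry=77+2=79). clock=77
Op 24: tick 2 -> clock=79. purged={a.com}
Op 25: insert b.com -> 10.0.0.1 (expiry=79+1=80). clock=79
Op 26: insert a.com -> 10.0.0.2 (expiry=79+2=81). clock=79
Op 27: tick 9 -> clock=88. purged={a.com,b.com}
Op 28: insert a.com -> 10.0.0.1 (expiry=88+3=91). clock=88
Final cache (unexpired): {a.com} -> size=1

Answer: 1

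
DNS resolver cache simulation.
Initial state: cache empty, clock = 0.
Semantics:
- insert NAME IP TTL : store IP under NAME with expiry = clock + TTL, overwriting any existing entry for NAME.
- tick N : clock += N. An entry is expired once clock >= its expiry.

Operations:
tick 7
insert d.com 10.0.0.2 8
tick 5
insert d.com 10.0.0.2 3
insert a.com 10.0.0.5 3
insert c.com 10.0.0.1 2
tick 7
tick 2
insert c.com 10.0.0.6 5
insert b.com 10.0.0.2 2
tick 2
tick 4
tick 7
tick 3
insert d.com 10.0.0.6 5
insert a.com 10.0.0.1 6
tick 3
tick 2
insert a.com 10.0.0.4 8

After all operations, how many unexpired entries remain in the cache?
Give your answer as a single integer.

Op 1: tick 7 -> clock=7.
Op 2: insert d.com -> 10.0.0.2 (expiry=7+8=15). clock=7
Op 3: tick 5 -> clock=12.
Op 4: insert d.com -> 10.0.0.2 (expiry=12+3=15). clock=12
Op 5: insert a.com -> 10.0.0.5 (expiry=12+3=15). clock=12
Op 6: insert c.com -> 10.0.0.1 (expiry=12+2=14). clock=12
Op 7: tick 7 -> clock=19. purged={a.com,c.com,d.com}
Op 8: tick 2 -> clock=21.
Op 9: insert c.com -> 10.0.0.6 (expiry=21+5=26). clock=21
Op 10: insert b.com -> 10.0.0.2 (expiry=21+2=23). clock=21
Op 11: tick 2 -> clock=23. purged={b.com}
Op 12: tick 4 -> clock=27. purged={c.com}
Op 13: tick 7 -> clock=34.
Op 14: tick 3 -> clock=37.
Op 15: insert d.com -> 10.0.0.6 (expiry=37+5=42). clock=37
Op 16: insert a.com -> 10.0.0.1 (expiry=37+6=43). clock=37
Op 17: tick 3 -> clock=40.
Op 18: tick 2 -> clock=42. purged={d.com}
Op 19: insert a.com -> 10.0.0.4 (expiry=42+8=50). clock=42
Final cache (unexpired): {a.com} -> size=1

Answer: 1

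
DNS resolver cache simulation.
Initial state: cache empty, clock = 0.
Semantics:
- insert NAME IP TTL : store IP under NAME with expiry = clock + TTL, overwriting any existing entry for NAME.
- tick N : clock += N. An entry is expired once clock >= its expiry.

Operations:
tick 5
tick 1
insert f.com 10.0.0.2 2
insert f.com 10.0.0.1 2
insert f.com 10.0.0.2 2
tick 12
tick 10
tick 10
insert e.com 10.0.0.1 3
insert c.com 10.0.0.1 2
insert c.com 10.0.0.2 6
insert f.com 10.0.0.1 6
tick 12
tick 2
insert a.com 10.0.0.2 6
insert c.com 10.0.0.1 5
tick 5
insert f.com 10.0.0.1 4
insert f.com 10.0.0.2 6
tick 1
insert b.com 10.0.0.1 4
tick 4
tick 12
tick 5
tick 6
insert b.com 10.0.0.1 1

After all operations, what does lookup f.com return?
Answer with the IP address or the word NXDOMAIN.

Answer: NXDOMAIN

Derivation:
Op 1: tick 5 -> clock=5.
Op 2: tick 1 -> clock=6.
Op 3: insert f.com -> 10.0.0.2 (expiry=6+2=8). clock=6
Op 4: insert f.com -> 10.0.0.1 (expiry=6+2=8). clock=6
Op 5: insert f.com -> 10.0.0.2 (expiry=6+2=8). clock=6
Op 6: tick 12 -> clock=18. purged={f.com}
Op 7: tick 10 -> clock=28.
Op 8: tick 10 -> clock=38.
Op 9: insert e.com -> 10.0.0.1 (expiry=38+3=41). clock=38
Op 10: insert c.com -> 10.0.0.1 (expiry=38+2=40). clock=38
Op 11: insert c.com -> 10.0.0.2 (expiry=38+6=44). clock=38
Op 12: insert f.com -> 10.0.0.1 (expiry=38+6=44). clock=38
Op 13: tick 12 -> clock=50. purged={c.com,e.com,f.com}
Op 14: tick 2 -> clock=52.
Op 15: insert a.com -> 10.0.0.2 (expiry=52+6=58). clock=52
Op 16: insert c.com -> 10.0.0.1 (expiry=52+5=57). clock=52
Op 17: tick 5 -> clock=57. purged={c.com}
Op 18: insert f.com -> 10.0.0.1 (expiry=57+4=61). clock=57
Op 19: insert f.com -> 10.0.0.2 (expiry=57+6=63). clock=57
Op 20: tick 1 -> clock=58. purged={a.com}
Op 21: insert b.com -> 10.0.0.1 (expiry=58+4=62). clock=58
Op 22: tick 4 -> clock=62. purged={b.com}
Op 23: tick 12 -> clock=74. purged={f.com}
Op 24: tick 5 -> clock=79.
Op 25: tick 6 -> clock=85.
Op 26: insert b.com -> 10.0.0.1 (expiry=85+1=86). clock=85
lookup f.com: not in cache (expired or never inserted)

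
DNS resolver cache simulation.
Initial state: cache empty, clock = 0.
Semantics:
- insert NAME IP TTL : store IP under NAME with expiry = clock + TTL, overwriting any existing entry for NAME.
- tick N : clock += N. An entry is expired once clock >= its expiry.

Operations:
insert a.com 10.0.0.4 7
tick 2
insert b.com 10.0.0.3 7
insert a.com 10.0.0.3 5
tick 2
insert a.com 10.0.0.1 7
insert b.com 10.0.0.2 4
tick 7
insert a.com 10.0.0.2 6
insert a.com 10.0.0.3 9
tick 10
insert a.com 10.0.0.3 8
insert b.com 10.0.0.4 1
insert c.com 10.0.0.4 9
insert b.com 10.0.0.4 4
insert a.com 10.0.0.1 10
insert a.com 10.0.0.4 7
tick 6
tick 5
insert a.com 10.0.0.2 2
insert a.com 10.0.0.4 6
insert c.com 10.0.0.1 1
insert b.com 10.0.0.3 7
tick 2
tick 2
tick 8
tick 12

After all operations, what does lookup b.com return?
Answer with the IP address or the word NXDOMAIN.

Answer: NXDOMAIN

Derivation:
Op 1: insert a.com -> 10.0.0.4 (expiry=0+7=7). clock=0
Op 2: tick 2 -> clock=2.
Op 3: insert b.com -> 10.0.0.3 (expiry=2+7=9). clock=2
Op 4: insert a.com -> 10.0.0.3 (expiry=2+5=7). clock=2
Op 5: tick 2 -> clock=4.
Op 6: insert a.com -> 10.0.0.1 (expiry=4+7=11). clock=4
Op 7: insert b.com -> 10.0.0.2 (expiry=4+4=8). clock=4
Op 8: tick 7 -> clock=11. purged={a.com,b.com}
Op 9: insert a.com -> 10.0.0.2 (expiry=11+6=17). clock=11
Op 10: insert a.com -> 10.0.0.3 (expiry=11+9=20). clock=11
Op 11: tick 10 -> clock=21. purged={a.com}
Op 12: insert a.com -> 10.0.0.3 (expiry=21+8=29). clock=21
Op 13: insert b.com -> 10.0.0.4 (expiry=21+1=22). clock=21
Op 14: insert c.com -> 10.0.0.4 (expiry=21+9=30). clock=21
Op 15: insert b.com -> 10.0.0.4 (expiry=21+4=25). clock=21
Op 16: insert a.com -> 10.0.0.1 (expiry=21+10=31). clock=21
Op 17: insert a.com -> 10.0.0.4 (expiry=21+7=28). clock=21
Op 18: tick 6 -> clock=27. purged={b.com}
Op 19: tick 5 -> clock=32. purged={a.com,c.com}
Op 20: insert a.com -> 10.0.0.2 (expiry=32+2=34). clock=32
Op 21: insert a.com -> 10.0.0.4 (expiry=32+6=38). clock=32
Op 22: insert c.com -> 10.0.0.1 (expiry=32+1=33). clock=32
Op 23: insert b.com -> 10.0.0.3 (expiry=32+7=39). clock=32
Op 24: tick 2 -> clock=34. purged={c.com}
Op 25: tick 2 -> clock=36.
Op 26: tick 8 -> clock=44. purged={a.com,b.com}
Op 27: tick 12 -> clock=56.
lookup b.com: not in cache (expired or never inserted)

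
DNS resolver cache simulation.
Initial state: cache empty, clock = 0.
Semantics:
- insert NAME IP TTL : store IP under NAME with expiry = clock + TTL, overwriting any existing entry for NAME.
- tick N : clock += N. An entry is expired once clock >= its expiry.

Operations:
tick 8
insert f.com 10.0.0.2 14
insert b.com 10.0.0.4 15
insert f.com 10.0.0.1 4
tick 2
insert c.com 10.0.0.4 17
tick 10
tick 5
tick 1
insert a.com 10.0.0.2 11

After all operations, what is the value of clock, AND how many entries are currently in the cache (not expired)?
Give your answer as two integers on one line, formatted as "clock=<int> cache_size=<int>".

Answer: clock=26 cache_size=2

Derivation:
Op 1: tick 8 -> clock=8.
Op 2: insert f.com -> 10.0.0.2 (expiry=8+14=22). clock=8
Op 3: insert b.com -> 10.0.0.4 (expiry=8+15=23). clock=8
Op 4: insert f.com -> 10.0.0.1 (expiry=8+4=12). clock=8
Op 5: tick 2 -> clock=10.
Op 6: insert c.com -> 10.0.0.4 (expiry=10+17=27). clock=10
Op 7: tick 10 -> clock=20. purged={f.com}
Op 8: tick 5 -> clock=25. purged={b.com}
Op 9: tick 1 -> clock=26.
Op 10: insert a.com -> 10.0.0.2 (expiry=26+11=37). clock=26
Final clock = 26
Final cache (unexpired): {a.com,c.com} -> size=2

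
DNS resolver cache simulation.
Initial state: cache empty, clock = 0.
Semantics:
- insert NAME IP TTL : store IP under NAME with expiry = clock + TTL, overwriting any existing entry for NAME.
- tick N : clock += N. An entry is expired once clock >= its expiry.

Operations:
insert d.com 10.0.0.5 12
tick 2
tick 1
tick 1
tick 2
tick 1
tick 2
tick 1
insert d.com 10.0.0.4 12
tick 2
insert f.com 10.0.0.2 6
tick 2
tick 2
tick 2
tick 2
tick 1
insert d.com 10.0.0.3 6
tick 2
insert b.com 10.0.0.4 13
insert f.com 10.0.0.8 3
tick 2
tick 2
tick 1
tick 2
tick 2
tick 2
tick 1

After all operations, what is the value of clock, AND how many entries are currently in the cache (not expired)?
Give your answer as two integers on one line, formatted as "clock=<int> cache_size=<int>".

Op 1: insert d.com -> 10.0.0.5 (expiry=0+12=12). clock=0
Op 2: tick 2 -> clock=2.
Op 3: tick 1 -> clock=3.
Op 4: tick 1 -> clock=4.
Op 5: tick 2 -> clock=6.
Op 6: tick 1 -> clock=7.
Op 7: tick 2 -> clock=9.
Op 8: tick 1 -> clock=10.
Op 9: insert d.com -> 10.0.0.4 (expiry=10+12=22). clock=10
Op 10: tick 2 -> clock=12.
Op 11: insert f.com -> 10.0.0.2 (expiry=12+6=18). clock=12
Op 12: tick 2 -> clock=14.
Op 13: tick 2 -> clock=16.
Op 14: tick 2 -> clock=18. purged={f.com}
Op 15: tick 2 -> clock=20.
Op 16: tick 1 -> clock=21.
Op 17: insert d.com -> 10.0.0.3 (expiry=21+6=27). clock=21
Op 18: tick 2 -> clock=23.
Op 19: insert b.com -> 10.0.0.4 (expiry=23+13=36). clock=23
Op 20: insert f.com -> 10.0.0.8 (expiry=23+3=26). clock=23
Op 21: tick 2 -> clock=25.
Op 22: tick 2 -> clock=27. purged={d.com,f.com}
Op 23: tick 1 -> clock=28.
Op 24: tick 2 -> clock=30.
Op 25: tick 2 -> clock=32.
Op 26: tick 2 -> clock=34.
Op 27: tick 1 -> clock=35.
Final clock = 35
Final cache (unexpired): {b.com} -> size=1

Answer: clock=35 cache_size=1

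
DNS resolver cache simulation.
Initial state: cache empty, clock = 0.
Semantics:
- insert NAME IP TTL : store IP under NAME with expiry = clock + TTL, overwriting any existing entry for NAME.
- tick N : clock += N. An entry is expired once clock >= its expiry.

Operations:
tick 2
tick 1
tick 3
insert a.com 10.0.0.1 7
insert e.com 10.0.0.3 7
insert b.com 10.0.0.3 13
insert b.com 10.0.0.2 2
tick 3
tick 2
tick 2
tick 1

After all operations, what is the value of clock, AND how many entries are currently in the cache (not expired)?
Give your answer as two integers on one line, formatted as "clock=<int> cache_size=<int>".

Op 1: tick 2 -> clock=2.
Op 2: tick 1 -> clock=3.
Op 3: tick 3 -> clock=6.
Op 4: insert a.com -> 10.0.0.1 (expiry=6+7=13). clock=6
Op 5: insert e.com -> 10.0.0.3 (expiry=6+7=13). clock=6
Op 6: insert b.com -> 10.0.0.3 (expiry=6+13=19). clock=6
Op 7: insert b.com -> 10.0.0.2 (expiry=6+2=8). clock=6
Op 8: tick 3 -> clock=9. purged={b.com}
Op 9: tick 2 -> clock=11.
Op 10: tick 2 -> clock=13. purged={a.com,e.com}
Op 11: tick 1 -> clock=14.
Final clock = 14
Final cache (unexpired): {} -> size=0

Answer: clock=14 cache_size=0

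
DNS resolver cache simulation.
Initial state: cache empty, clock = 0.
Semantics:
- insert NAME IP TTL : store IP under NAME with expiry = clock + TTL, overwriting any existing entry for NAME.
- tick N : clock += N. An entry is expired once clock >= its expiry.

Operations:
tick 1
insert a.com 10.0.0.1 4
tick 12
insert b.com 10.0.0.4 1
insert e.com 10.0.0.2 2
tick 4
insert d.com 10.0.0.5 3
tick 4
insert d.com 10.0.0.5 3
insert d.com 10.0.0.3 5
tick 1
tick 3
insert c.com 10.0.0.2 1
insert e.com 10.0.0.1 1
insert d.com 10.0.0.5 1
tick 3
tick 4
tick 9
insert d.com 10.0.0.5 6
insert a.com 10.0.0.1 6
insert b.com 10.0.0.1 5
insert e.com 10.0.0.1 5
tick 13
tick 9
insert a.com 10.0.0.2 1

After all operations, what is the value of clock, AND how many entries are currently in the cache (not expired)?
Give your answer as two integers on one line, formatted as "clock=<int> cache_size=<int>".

Op 1: tick 1 -> clock=1.
Op 2: insert a.com -> 10.0.0.1 (expiry=1+4=5). clock=1
Op 3: tick 12 -> clock=13. purged={a.com}
Op 4: insert b.com -> 10.0.0.4 (expiry=13+1=14). clock=13
Op 5: insert e.com -> 10.0.0.2 (expiry=13+2=15). clock=13
Op 6: tick 4 -> clock=17. purged={b.com,e.com}
Op 7: insert d.com -> 10.0.0.5 (expiry=17+3=20). clock=17
Op 8: tick 4 -> clock=21. purged={d.com}
Op 9: insert d.com -> 10.0.0.5 (expiry=21+3=24). clock=21
Op 10: insert d.com -> 10.0.0.3 (expiry=21+5=26). clock=21
Op 11: tick 1 -> clock=22.
Op 12: tick 3 -> clock=25.
Op 13: insert c.com -> 10.0.0.2 (expiry=25+1=26). clock=25
Op 14: insert e.com -> 10.0.0.1 (expiry=25+1=26). clock=25
Op 15: insert d.com -> 10.0.0.5 (expiry=25+1=26). clock=25
Op 16: tick 3 -> clock=28. purged={c.com,d.com,e.com}
Op 17: tick 4 -> clock=32.
Op 18: tick 9 -> clock=41.
Op 19: insert d.com -> 10.0.0.5 (expiry=41+6=47). clock=41
Op 20: insert a.com -> 10.0.0.1 (expiry=41+6=47). clock=41
Op 21: insert b.com -> 10.0.0.1 (expiry=41+5=46). clock=41
Op 22: insert e.com -> 10.0.0.1 (expiry=41+5=46). clock=41
Op 23: tick 13 -> clock=54. purged={a.com,b.com,d.com,e.com}
Op 24: tick 9 -> clock=63.
Op 25: insert a.com -> 10.0.0.2 (expiry=63+1=64). clock=63
Final clock = 63
Final cache (unexpired): {a.com} -> size=1

Answer: clock=63 cache_size=1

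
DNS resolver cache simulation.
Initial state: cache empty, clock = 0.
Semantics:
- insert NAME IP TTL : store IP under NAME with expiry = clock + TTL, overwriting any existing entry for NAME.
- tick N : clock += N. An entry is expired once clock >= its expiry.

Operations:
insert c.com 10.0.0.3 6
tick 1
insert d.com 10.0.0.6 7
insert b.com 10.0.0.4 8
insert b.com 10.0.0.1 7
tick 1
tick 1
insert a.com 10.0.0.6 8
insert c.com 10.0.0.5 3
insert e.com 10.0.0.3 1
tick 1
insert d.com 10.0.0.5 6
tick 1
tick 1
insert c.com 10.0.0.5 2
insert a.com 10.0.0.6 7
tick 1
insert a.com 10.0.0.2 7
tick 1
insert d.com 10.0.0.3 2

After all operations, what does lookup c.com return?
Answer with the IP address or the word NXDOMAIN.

Op 1: insert c.com -> 10.0.0.3 (expiry=0+6=6). clock=0
Op 2: tick 1 -> clock=1.
Op 3: insert d.com -> 10.0.0.6 (expiry=1+7=8). clock=1
Op 4: insert b.com -> 10.0.0.4 (expiry=1+8=9). clock=1
Op 5: insert b.com -> 10.0.0.1 (expiry=1+7=8). clock=1
Op 6: tick 1 -> clock=2.
Op 7: tick 1 -> clock=3.
Op 8: insert a.com -> 10.0.0.6 (expiry=3+8=11). clock=3
Op 9: insert c.com -> 10.0.0.5 (expiry=3+3=6). clock=3
Op 10: insert e.com -> 10.0.0.3 (expiry=3+1=4). clock=3
Op 11: tick 1 -> clock=4. purged={e.com}
Op 12: insert d.com -> 10.0.0.5 (expiry=4+6=10). clock=4
Op 13: tick 1 -> clock=5.
Op 14: tick 1 -> clock=6. purged={c.com}
Op 15: insert c.com -> 10.0.0.5 (expiry=6+2=8). clock=6
Op 16: insert a.com -> 10.0.0.6 (expiry=6+7=13). clock=6
Op 17: tick 1 -> clock=7.
Op 18: insert a.com -> 10.0.0.2 (expiry=7+7=14). clock=7
Op 19: tick 1 -> clock=8. purged={b.com,c.com}
Op 20: insert d.com -> 10.0.0.3 (expiry=8+2=10). clock=8
lookup c.com: not in cache (expired or never inserted)

Answer: NXDOMAIN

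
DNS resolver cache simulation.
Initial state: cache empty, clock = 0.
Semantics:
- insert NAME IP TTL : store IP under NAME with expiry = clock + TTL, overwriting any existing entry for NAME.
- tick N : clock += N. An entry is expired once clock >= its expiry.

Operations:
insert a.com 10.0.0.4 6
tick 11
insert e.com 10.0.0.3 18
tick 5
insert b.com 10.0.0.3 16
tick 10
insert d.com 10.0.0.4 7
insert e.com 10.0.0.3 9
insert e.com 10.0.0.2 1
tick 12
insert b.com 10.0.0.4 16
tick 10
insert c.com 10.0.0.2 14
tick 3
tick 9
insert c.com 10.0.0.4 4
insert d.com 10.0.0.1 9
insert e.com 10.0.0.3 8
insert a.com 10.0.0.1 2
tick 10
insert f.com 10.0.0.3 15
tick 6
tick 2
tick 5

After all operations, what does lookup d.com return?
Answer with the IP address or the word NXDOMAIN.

Answer: NXDOMAIN

Derivation:
Op 1: insert a.com -> 10.0.0.4 (expiry=0+6=6). clock=0
Op 2: tick 11 -> clock=11. purged={a.com}
Op 3: insert e.com -> 10.0.0.3 (expiry=11+18=29). clock=11
Op 4: tick 5 -> clock=16.
Op 5: insert b.com -> 10.0.0.3 (expiry=16+16=32). clock=16
Op 6: tick 10 -> clock=26.
Op 7: insert d.com -> 10.0.0.4 (expiry=26+7=33). clock=26
Op 8: insert e.com -> 10.0.0.3 (expiry=26+9=35). clock=26
Op 9: insert e.com -> 10.0.0.2 (expiry=26+1=27). clock=26
Op 10: tick 12 -> clock=38. purged={b.com,d.com,e.com}
Op 11: insert b.com -> 10.0.0.4 (expiry=38+16=54). clock=38
Op 12: tick 10 -> clock=48.
Op 13: insert c.com -> 10.0.0.2 (expiry=48+14=62). clock=48
Op 14: tick 3 -> clock=51.
Op 15: tick 9 -> clock=60. purged={b.com}
Op 16: insert c.com -> 10.0.0.4 (expiry=60+4=64). clock=60
Op 17: insert d.com -> 10.0.0.1 (expiry=60+9=69). clock=60
Op 18: insert e.com -> 10.0.0.3 (expiry=60+8=68). clock=60
Op 19: insert a.com -> 10.0.0.1 (expiry=60+2=62). clock=60
Op 20: tick 10 -> clock=70. purged={a.com,c.com,d.com,e.com}
Op 21: insert f.com -> 10.0.0.3 (expiry=70+15=85). clock=70
Op 22: tick 6 -> clock=76.
Op 23: tick 2 -> clock=78.
Op 24: tick 5 -> clock=83.
lookup d.com: not in cache (expired or never inserted)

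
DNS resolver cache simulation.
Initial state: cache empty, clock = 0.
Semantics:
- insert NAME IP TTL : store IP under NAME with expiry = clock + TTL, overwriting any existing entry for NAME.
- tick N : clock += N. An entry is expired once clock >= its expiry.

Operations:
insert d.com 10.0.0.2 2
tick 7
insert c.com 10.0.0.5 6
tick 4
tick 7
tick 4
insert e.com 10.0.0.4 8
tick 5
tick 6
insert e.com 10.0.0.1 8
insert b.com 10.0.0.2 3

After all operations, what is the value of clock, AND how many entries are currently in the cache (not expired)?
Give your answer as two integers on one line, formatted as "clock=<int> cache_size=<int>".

Op 1: insert d.com -> 10.0.0.2 (expiry=0+2=2). clock=0
Op 2: tick 7 -> clock=7. purged={d.com}
Op 3: insert c.com -> 10.0.0.5 (expiry=7+6=13). clock=7
Op 4: tick 4 -> clock=11.
Op 5: tick 7 -> clock=18. purged={c.com}
Op 6: tick 4 -> clock=22.
Op 7: insert e.com -> 10.0.0.4 (expiry=22+8=30). clock=22
Op 8: tick 5 -> clock=27.
Op 9: tick 6 -> clock=33. purged={e.com}
Op 10: insert e.com -> 10.0.0.1 (expiry=33+8=41). clock=33
Op 11: insert b.com -> 10.0.0.2 (expiry=33+3=36). clock=33
Final clock = 33
Final cache (unexpired): {b.com,e.com} -> size=2

Answer: clock=33 cache_size=2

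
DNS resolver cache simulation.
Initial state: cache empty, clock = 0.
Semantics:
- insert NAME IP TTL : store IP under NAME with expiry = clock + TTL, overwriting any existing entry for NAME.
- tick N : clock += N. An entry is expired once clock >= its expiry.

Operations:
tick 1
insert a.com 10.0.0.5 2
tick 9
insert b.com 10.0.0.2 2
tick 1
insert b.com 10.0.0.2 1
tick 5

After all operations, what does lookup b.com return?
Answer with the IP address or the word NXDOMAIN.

Op 1: tick 1 -> clock=1.
Op 2: insert a.com -> 10.0.0.5 (expiry=1+2=3). clock=1
Op 3: tick 9 -> clock=10. purged={a.com}
Op 4: insert b.com -> 10.0.0.2 (expiry=10+2=12). clock=10
Op 5: tick 1 -> clock=11.
Op 6: insert b.com -> 10.0.0.2 (expiry=11+1=12). clock=11
Op 7: tick 5 -> clock=16. purged={b.com}
lookup b.com: not in cache (expired or never inserted)

Answer: NXDOMAIN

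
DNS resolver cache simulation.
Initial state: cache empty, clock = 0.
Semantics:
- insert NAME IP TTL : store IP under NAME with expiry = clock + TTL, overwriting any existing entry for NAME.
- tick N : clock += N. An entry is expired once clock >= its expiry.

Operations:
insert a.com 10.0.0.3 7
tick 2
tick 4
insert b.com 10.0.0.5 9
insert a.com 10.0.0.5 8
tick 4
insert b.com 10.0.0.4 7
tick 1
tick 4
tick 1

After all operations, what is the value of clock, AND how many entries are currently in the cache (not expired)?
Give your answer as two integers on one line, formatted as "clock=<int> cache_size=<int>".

Op 1: insert a.com -> 10.0.0.3 (expiry=0+7=7). clock=0
Op 2: tick 2 -> clock=2.
Op 3: tick 4 -> clock=6.
Op 4: insert b.com -> 10.0.0.5 (expiry=6+9=15). clock=6
Op 5: insert a.com -> 10.0.0.5 (expiry=6+8=14). clock=6
Op 6: tick 4 -> clock=10.
Op 7: insert b.com -> 10.0.0.4 (expiry=10+7=17). clock=10
Op 8: tick 1 -> clock=11.
Op 9: tick 4 -> clock=15. purged={a.com}
Op 10: tick 1 -> clock=16.
Final clock = 16
Final cache (unexpired): {b.com} -> size=1

Answer: clock=16 cache_size=1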